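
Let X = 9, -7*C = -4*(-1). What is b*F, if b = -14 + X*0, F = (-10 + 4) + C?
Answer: 92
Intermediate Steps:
C = -4/7 (C = -(-4)*(-1)/7 = -⅐*4 = -4/7 ≈ -0.57143)
F = -46/7 (F = (-10 + 4) - 4/7 = -6 - 4/7 = -46/7 ≈ -6.5714)
b = -14 (b = -14 + 9*0 = -14 + 0 = -14)
b*F = -14*(-46/7) = 92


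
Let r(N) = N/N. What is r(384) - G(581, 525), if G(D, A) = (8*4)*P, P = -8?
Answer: 257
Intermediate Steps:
G(D, A) = -256 (G(D, A) = (8*4)*(-8) = 32*(-8) = -256)
r(N) = 1
r(384) - G(581, 525) = 1 - 1*(-256) = 1 + 256 = 257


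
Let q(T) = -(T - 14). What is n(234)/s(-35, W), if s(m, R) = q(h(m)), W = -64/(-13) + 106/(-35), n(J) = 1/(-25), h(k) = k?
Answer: -1/1225 ≈ -0.00081633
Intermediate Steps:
q(T) = 14 - T (q(T) = -(-14 + T) = 14 - T)
n(J) = -1/25
W = 862/455 (W = -64*(-1/13) + 106*(-1/35) = 64/13 - 106/35 = 862/455 ≈ 1.8945)
s(m, R) = 14 - m
n(234)/s(-35, W) = -1/(25*(14 - 1*(-35))) = -1/(25*(14 + 35)) = -1/25/49 = -1/25*1/49 = -1/1225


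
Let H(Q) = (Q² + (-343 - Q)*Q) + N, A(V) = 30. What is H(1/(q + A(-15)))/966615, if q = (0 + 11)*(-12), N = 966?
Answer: 19775/19718946 ≈ 0.0010028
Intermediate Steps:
q = -132 (q = 11*(-12) = -132)
H(Q) = 966 + Q² + Q*(-343 - Q) (H(Q) = (Q² + (-343 - Q)*Q) + 966 = (Q² + Q*(-343 - Q)) + 966 = 966 + Q² + Q*(-343 - Q))
H(1/(q + A(-15)))/966615 = (966 - 343/(-132 + 30))/966615 = (966 - 343/(-102))*(1/966615) = (966 - 343*(-1/102))*(1/966615) = (966 + 343/102)*(1/966615) = (98875/102)*(1/966615) = 19775/19718946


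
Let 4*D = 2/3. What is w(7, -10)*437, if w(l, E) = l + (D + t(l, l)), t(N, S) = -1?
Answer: 16169/6 ≈ 2694.8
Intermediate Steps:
D = 1/6 (D = (2/3)/4 = (2*(1/3))/4 = (1/4)*(2/3) = 1/6 ≈ 0.16667)
w(l, E) = -5/6 + l (w(l, E) = l + (1/6 - 1) = l - 5/6 = -5/6 + l)
w(7, -10)*437 = (-5/6 + 7)*437 = (37/6)*437 = 16169/6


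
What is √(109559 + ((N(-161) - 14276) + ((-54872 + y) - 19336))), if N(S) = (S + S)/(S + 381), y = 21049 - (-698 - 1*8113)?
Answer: 2367*√110/110 ≈ 225.68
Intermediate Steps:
y = 29860 (y = 21049 - (-698 - 8113) = 21049 - 1*(-8811) = 21049 + 8811 = 29860)
N(S) = 2*S/(381 + S) (N(S) = (2*S)/(381 + S) = 2*S/(381 + S))
√(109559 + ((N(-161) - 14276) + ((-54872 + y) - 19336))) = √(109559 + ((2*(-161)/(381 - 161) - 14276) + ((-54872 + 29860) - 19336))) = √(109559 + ((2*(-161)/220 - 14276) + (-25012 - 19336))) = √(109559 + ((2*(-161)*(1/220) - 14276) - 44348)) = √(109559 + ((-161/110 - 14276) - 44348)) = √(109559 + (-1570521/110 - 44348)) = √(109559 - 6448801/110) = √(5602689/110) = 2367*√110/110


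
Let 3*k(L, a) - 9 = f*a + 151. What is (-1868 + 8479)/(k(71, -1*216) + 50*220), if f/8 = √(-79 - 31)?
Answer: 16441557/35701096 + 535491*I*√110/22313185 ≈ 0.46053 + 0.2517*I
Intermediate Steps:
f = 8*I*√110 (f = 8*√(-79 - 31) = 8*√(-110) = 8*(I*√110) = 8*I*√110 ≈ 83.905*I)
k(L, a) = 160/3 + 8*I*a*√110/3 (k(L, a) = 3 + ((8*I*√110)*a + 151)/3 = 3 + (8*I*a*√110 + 151)/3 = 3 + (151 + 8*I*a*√110)/3 = 3 + (151/3 + 8*I*a*√110/3) = 160/3 + 8*I*a*√110/3)
(-1868 + 8479)/(k(71, -1*216) + 50*220) = (-1868 + 8479)/((160/3 + 8*I*(-1*216)*√110/3) + 50*220) = 6611/((160/3 + (8/3)*I*(-216)*√110) + 11000) = 6611/((160/3 - 576*I*√110) + 11000) = 6611/(33160/3 - 576*I*√110)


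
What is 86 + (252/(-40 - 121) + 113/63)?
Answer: 124945/1449 ≈ 86.228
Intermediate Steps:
86 + (252/(-40 - 121) + 113/63) = 86 + (252/(-161) + 113*(1/63)) = 86 + (252*(-1/161) + 113/63) = 86 + (-36/23 + 113/63) = 86 + 331/1449 = 124945/1449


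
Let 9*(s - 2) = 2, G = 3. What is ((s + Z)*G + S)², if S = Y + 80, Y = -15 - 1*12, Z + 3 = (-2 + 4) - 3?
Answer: 20449/9 ≈ 2272.1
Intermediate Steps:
Z = -4 (Z = -3 + ((-2 + 4) - 3) = -3 + (2 - 3) = -3 - 1 = -4)
s = 20/9 (s = 2 + (⅑)*2 = 2 + 2/9 = 20/9 ≈ 2.2222)
Y = -27 (Y = -15 - 12 = -27)
S = 53 (S = -27 + 80 = 53)
((s + Z)*G + S)² = ((20/9 - 4)*3 + 53)² = (-16/9*3 + 53)² = (-16/3 + 53)² = (143/3)² = 20449/9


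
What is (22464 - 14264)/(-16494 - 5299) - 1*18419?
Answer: -401413467/21793 ≈ -18419.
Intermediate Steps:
(22464 - 14264)/(-16494 - 5299) - 1*18419 = 8200/(-21793) - 18419 = 8200*(-1/21793) - 18419 = -8200/21793 - 18419 = -401413467/21793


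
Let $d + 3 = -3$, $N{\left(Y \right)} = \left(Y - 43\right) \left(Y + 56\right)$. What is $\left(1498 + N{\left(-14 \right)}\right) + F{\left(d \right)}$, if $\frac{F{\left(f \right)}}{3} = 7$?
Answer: $-875$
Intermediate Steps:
$N{\left(Y \right)} = \left(-43 + Y\right) \left(56 + Y\right)$
$d = -6$ ($d = -3 - 3 = -6$)
$F{\left(f \right)} = 21$ ($F{\left(f \right)} = 3 \cdot 7 = 21$)
$\left(1498 + N{\left(-14 \right)}\right) + F{\left(d \right)} = \left(1498 + \left(-2408 + \left(-14\right)^{2} + 13 \left(-14\right)\right)\right) + 21 = \left(1498 - 2394\right) + 21 = -896 + 21 = -875$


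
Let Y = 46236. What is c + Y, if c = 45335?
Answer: 91571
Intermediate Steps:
c + Y = 45335 + 46236 = 91571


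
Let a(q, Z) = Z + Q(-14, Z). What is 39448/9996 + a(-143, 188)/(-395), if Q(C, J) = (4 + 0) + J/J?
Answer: 3413183/987105 ≈ 3.4578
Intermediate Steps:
Q(C, J) = 5 (Q(C, J) = 4 + 1 = 5)
a(q, Z) = 5 + Z (a(q, Z) = Z + 5 = 5 + Z)
39448/9996 + a(-143, 188)/(-395) = 39448/9996 + (5 + 188)/(-395) = 39448*(1/9996) + 193*(-1/395) = 9862/2499 - 193/395 = 3413183/987105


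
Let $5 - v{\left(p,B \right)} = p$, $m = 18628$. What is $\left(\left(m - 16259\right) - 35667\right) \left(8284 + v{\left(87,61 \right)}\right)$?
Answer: $-273110196$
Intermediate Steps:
$v{\left(p,B \right)} = 5 - p$
$\left(\left(m - 16259\right) - 35667\right) \left(8284 + v{\left(87,61 \right)}\right) = \left(\left(18628 - 16259\right) - 35667\right) \left(8284 + \left(5 - 87\right)\right) = \left(2369 - 35667\right) \left(8284 + \left(5 - 87\right)\right) = - 33298 \left(8284 - 82\right) = \left(-33298\right) 8202 = -273110196$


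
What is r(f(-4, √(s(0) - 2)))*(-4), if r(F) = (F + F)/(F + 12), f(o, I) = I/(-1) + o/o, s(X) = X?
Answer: -40/57 + 32*I*√2/57 ≈ -0.70175 + 0.79394*I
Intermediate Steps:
f(o, I) = 1 - I (f(o, I) = I*(-1) + 1 = -I + 1 = 1 - I)
r(F) = 2*F/(12 + F) (r(F) = (2*F)/(12 + F) = 2*F/(12 + F))
r(f(-4, √(s(0) - 2)))*(-4) = (2*(1 - √(0 - 2))/(12 + (1 - √(0 - 2))))*(-4) = (2*(1 - √(-2))/(12 + (1 - √(-2))))*(-4) = (2*(1 - I*√2)/(12 + (1 - I*√2)))*(-4) = (2*(1 - I*√2)/(13 - I*√2))*(-4) = -8*(1 - I*√2)/(13 - I*√2)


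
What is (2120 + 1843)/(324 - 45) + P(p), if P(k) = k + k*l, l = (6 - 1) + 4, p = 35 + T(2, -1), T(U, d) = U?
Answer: 35731/93 ≈ 384.20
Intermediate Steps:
p = 37 (p = 35 + 2 = 37)
l = 9 (l = 5 + 4 = 9)
P(k) = 10*k (P(k) = k + k*9 = k + 9*k = 10*k)
(2120 + 1843)/(324 - 45) + P(p) = (2120 + 1843)/(324 - 45) + 10*37 = 3963/279 + 370 = 3963*(1/279) + 370 = 1321/93 + 370 = 35731/93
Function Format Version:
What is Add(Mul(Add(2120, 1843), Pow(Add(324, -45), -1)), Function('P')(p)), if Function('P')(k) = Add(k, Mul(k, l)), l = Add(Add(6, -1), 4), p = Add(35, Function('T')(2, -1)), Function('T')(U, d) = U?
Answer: Rational(35731, 93) ≈ 384.20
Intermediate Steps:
p = 37 (p = Add(35, 2) = 37)
l = 9 (l = Add(5, 4) = 9)
Function('P')(k) = Mul(10, k) (Function('P')(k) = Add(k, Mul(k, 9)) = Add(k, Mul(9, k)) = Mul(10, k))
Add(Mul(Add(2120, 1843), Pow(Add(324, -45), -1)), Function('P')(p)) = Add(Mul(Add(2120, 1843), Pow(Add(324, -45), -1)), Mul(10, 37)) = Add(Mul(3963, Pow(279, -1)), 370) = Add(Mul(3963, Rational(1, 279)), 370) = Add(Rational(1321, 93), 370) = Rational(35731, 93)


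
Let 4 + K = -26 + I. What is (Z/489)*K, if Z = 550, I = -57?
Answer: -15950/163 ≈ -97.853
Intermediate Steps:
K = -87 (K = -4 + (-26 - 57) = -4 - 83 = -87)
(Z/489)*K = (550/489)*(-87) = -15950/163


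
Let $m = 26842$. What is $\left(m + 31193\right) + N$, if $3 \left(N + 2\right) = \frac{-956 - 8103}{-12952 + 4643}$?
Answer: $\frac{1446597650}{24927} \approx 58033.0$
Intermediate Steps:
$N = - \frac{40795}{24927}$ ($N = -2 + \frac{\left(-956 - 8103\right) \frac{1}{-12952 + 4643}}{3} = -2 + \frac{\left(-9059\right) \frac{1}{-8309}}{3} = -2 + \frac{\left(-9059\right) \left(- \frac{1}{8309}\right)}{3} = -2 + \frac{1}{3} \cdot \frac{9059}{8309} = -2 + \frac{9059}{24927} = - \frac{40795}{24927} \approx -1.6366$)
$\left(m + 31193\right) + N = \left(26842 + 31193\right) - \frac{40795}{24927} = 58035 - \frac{40795}{24927} = \frac{1446597650}{24927}$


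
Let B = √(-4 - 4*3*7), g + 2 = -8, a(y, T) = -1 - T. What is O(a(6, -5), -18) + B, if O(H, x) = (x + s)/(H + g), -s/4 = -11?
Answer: -13/3 + 2*I*√22 ≈ -4.3333 + 9.3808*I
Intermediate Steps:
s = 44 (s = -4*(-11) = 44)
g = -10 (g = -2 - 8 = -10)
O(H, x) = (44 + x)/(-10 + H) (O(H, x) = (x + 44)/(H - 10) = (44 + x)/(-10 + H))
B = 2*I*√22 (B = √(-4 - 12*7) = √(-4 - 84) = √(-88) = 2*I*√22 ≈ 9.3808*I)
O(a(6, -5), -18) + B = (44 - 18)/(-10 + (-1 - 1*(-5))) + 2*I*√22 = 26/(-10 + (-1 + 5)) + 2*I*√22 = 26/(-10 + 4) + 2*I*√22 = 26/(-6) + 2*I*√22 = -⅙*26 + 2*I*√22 = -13/3 + 2*I*√22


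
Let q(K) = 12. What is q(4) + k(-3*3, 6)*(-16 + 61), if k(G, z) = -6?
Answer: -258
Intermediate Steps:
q(4) + k(-3*3, 6)*(-16 + 61) = 12 - 6*(-16 + 61) = 12 - 6*45 = 12 - 270 = -258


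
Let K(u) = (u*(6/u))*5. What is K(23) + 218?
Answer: 248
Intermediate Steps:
K(u) = 30 (K(u) = 6*5 = 30)
K(23) + 218 = 30 + 218 = 248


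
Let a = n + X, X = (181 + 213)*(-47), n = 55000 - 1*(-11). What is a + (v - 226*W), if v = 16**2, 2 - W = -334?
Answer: -39187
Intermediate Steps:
W = 336 (W = 2 - 1*(-334) = 2 + 334 = 336)
v = 256
n = 55011 (n = 55000 + 11 = 55011)
X = -18518 (X = 394*(-47) = -18518)
a = 36493 (a = 55011 - 18518 = 36493)
a + (v - 226*W) = 36493 + (256 - 226*336) = 36493 + (256 - 75936) = 36493 - 75680 = -39187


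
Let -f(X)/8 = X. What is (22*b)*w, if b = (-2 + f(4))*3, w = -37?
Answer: 83028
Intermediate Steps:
f(X) = -8*X
b = -102 (b = (-2 - 8*4)*3 = (-2 - 32)*3 = -34*3 = -102)
(22*b)*w = (22*(-102))*(-37) = -2244*(-37) = 83028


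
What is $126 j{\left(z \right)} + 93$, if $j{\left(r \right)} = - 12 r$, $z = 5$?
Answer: $-7467$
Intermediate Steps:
$126 j{\left(z \right)} + 93 = 126 \left(\left(-12\right) 5\right) + 93 = 126 \left(-60\right) + 93 = -7560 + 93 = -7467$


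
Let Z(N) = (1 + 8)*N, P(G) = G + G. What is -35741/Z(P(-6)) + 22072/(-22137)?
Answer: 262938247/796932 ≈ 329.94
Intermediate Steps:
P(G) = 2*G
Z(N) = 9*N
-35741/Z(P(-6)) + 22072/(-22137) = -35741/(9*(2*(-6))) + 22072/(-22137) = -35741/(9*(-12)) + 22072*(-1/22137) = -35741/(-108) - 22072/22137 = -35741*(-1/108) - 22072/22137 = 35741/108 - 22072/22137 = 262938247/796932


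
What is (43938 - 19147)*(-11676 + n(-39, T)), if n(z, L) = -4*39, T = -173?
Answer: -293327112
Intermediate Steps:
n(z, L) = -156
(43938 - 19147)*(-11676 + n(-39, T)) = (43938 - 19147)*(-11676 - 156) = 24791*(-11832) = -293327112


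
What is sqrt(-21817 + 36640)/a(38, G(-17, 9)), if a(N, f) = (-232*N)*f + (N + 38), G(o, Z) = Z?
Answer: -9*sqrt(183)/79268 ≈ -0.0015359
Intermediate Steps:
a(N, f) = 38 + N - 232*N*f (a(N, f) = -232*N*f + (38 + N) = 38 + N - 232*N*f)
sqrt(-21817 + 36640)/a(38, G(-17, 9)) = sqrt(-21817 + 36640)/(38 + 38 - 232*38*9) = sqrt(14823)/(38 + 38 - 79344) = (9*sqrt(183))/(-79268) = (9*sqrt(183))*(-1/79268) = -9*sqrt(183)/79268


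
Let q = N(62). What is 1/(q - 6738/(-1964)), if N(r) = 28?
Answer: 982/30865 ≈ 0.031816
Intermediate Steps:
q = 28
1/(q - 6738/(-1964)) = 1/(28 - 6738/(-1964)) = 1/(28 - 6738*(-1/1964)) = 1/(28 + 3369/982) = 1/(30865/982) = 982/30865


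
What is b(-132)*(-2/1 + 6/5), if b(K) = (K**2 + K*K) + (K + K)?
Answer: -138336/5 ≈ -27667.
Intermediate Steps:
b(K) = 2*K + 2*K**2 (b(K) = (K**2 + K**2) + 2*K = 2*K**2 + 2*K = 2*K + 2*K**2)
b(-132)*(-2/1 + 6/5) = (2*(-132)*(1 - 132))*(-2/1 + 6/5) = (2*(-132)*(-131))*(-2*1 + 6*(1/5)) = 34584*(-2 + 6/5) = 34584*(-4/5) = -138336/5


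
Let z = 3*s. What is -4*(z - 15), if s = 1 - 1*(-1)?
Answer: 36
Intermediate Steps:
s = 2 (s = 1 + 1 = 2)
z = 6 (z = 3*2 = 6)
-4*(z - 15) = -4*(6 - 15) = -4*(-9) = 36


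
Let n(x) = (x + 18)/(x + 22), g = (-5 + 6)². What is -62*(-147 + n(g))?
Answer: 208444/23 ≈ 9062.8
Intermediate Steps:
g = 1 (g = 1² = 1)
n(x) = (18 + x)/(22 + x)
-62*(-147 + n(g)) = -62*(-147 + (18 + 1)/(22 + 1)) = -62*(-147 + 19/23) = -62*(-3362/23) = 208444/23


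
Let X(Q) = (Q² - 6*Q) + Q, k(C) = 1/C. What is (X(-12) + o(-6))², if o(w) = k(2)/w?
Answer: 5987809/144 ≈ 41582.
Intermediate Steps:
X(Q) = Q² - 5*Q
o(w) = 1/(2*w)
(X(-12) + o(-6))² = (-12*(-5 - 12) + (½)/(-6))² = (-12*(-17) + (½)*(-⅙))² = (204 - 1/12)² = (2447/12)² = 5987809/144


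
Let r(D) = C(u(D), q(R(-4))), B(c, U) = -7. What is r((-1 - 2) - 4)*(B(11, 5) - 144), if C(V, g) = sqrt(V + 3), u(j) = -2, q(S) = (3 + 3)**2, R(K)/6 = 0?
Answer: -151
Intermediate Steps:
R(K) = 0 (R(K) = 6*0 = 0)
q(S) = 36 (q(S) = 6**2 = 36)
C(V, g) = sqrt(3 + V)
r(D) = 1 (r(D) = sqrt(3 - 2) = sqrt(1) = 1)
r((-1 - 2) - 4)*(B(11, 5) - 144) = 1*(-7 - 144) = 1*(-151) = -151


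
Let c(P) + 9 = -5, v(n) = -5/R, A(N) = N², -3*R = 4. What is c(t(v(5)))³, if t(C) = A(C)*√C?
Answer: -2744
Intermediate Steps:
R = -4/3 (R = -⅓*4 = -4/3 ≈ -1.3333)
v(n) = 15/4 (v(n) = -5/(-4/3) = -5*(-¾) = 15/4)
t(C) = C^(5/2) (t(C) = C²*√C = C^(5/2))
c(P) = -14 (c(P) = -9 - 5 = -14)
c(t(v(5)))³ = (-14)³ = -2744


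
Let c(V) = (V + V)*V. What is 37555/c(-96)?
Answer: 37555/18432 ≈ 2.0375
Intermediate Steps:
c(V) = 2*V**2 (c(V) = (2*V)*V = 2*V**2)
37555/c(-96) = 37555/((2*(-96)**2)) = 37555/((2*9216)) = 37555/18432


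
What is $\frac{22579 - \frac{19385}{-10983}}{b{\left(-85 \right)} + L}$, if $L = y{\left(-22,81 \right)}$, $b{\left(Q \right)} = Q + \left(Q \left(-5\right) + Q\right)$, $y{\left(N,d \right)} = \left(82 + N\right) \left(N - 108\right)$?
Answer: $- \frac{248004542}{82866735} \approx -2.9928$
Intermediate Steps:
$y{\left(N,d \right)} = \left(-108 + N\right) \left(82 + N\right)$ ($y{\left(N,d \right)} = \left(82 + N\right) \left(-108 + N\right) = \left(-108 + N\right) \left(82 + N\right)$)
$b{\left(Q \right)} = - 3 Q$ ($b{\left(Q \right)} = Q + \left(- 5 Q + Q\right) = Q - 4 Q = - 3 Q$)
$L = -7800$ ($L = -8856 + \left(-22\right)^{2} - -572 = -8856 + 484 + 572 = -7800$)
$\frac{22579 - \frac{19385}{-10983}}{b{\left(-85 \right)} + L} = \frac{22579 - \frac{19385}{-10983}}{\left(-3\right) \left(-85\right) - 7800} = \frac{22579 - - \frac{19385}{10983}}{255 - 7800} = \frac{22579 + \frac{19385}{10983}}{-7545} = \frac{248004542}{10983} \left(- \frac{1}{7545}\right) = - \frac{248004542}{82866735}$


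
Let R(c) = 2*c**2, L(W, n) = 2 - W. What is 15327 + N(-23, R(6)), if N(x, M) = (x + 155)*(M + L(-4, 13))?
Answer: 25623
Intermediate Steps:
N(x, M) = (6 + M)*(155 + x) (N(x, M) = (x + 155)*(M + (2 - 1*(-4))) = (155 + x)*(M + (2 + 4)) = (155 + x)*(M + 6) = (155 + x)*(6 + M) = (6 + M)*(155 + x))
15327 + N(-23, R(6)) = 15327 + (930 + 6*(-23) + 155*(2*6**2) + (2*6**2)*(-23)) = 15327 + (930 - 138 + 155*(2*36) + (2*36)*(-23)) = 15327 + (930 - 138 + 155*72 + 72*(-23)) = 15327 + (930 - 138 + 11160 - 1656) = 15327 + 10296 = 25623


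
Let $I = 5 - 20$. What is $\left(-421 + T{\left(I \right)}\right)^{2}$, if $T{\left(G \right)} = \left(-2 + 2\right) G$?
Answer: $177241$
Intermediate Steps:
$I = -15$ ($I = 5 - 20 = -15$)
$T{\left(G \right)} = 0$ ($T{\left(G \right)} = 0 G = 0$)
$\left(-421 + T{\left(I \right)}\right)^{2} = \left(-421 + 0\right)^{2} = \left(-421\right)^{2} = 177241$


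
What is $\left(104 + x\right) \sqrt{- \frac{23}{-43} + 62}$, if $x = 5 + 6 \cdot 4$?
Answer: $\frac{133 \sqrt{115627}}{43} \approx 1051.8$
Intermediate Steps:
$x = 29$ ($x = 5 + 24 = 29$)
$\left(104 + x\right) \sqrt{- \frac{23}{-43} + 62} = \left(104 + 29\right) \sqrt{- \frac{23}{-43} + 62} = 133 \sqrt{\left(-23\right) \left(- \frac{1}{43}\right) + 62} = 133 \sqrt{\frac{23}{43} + 62} = 133 \sqrt{\frac{2689}{43}} = 133 \frac{\sqrt{115627}}{43} = \frac{133 \sqrt{115627}}{43}$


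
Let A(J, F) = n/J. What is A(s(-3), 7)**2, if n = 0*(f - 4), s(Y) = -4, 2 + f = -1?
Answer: 0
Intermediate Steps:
f = -3 (f = -2 - 1 = -3)
n = 0 (n = 0*(-3 - 4) = 0*(-7) = 0)
A(J, F) = 0 (A(J, F) = 0/J = 0)
A(s(-3), 7)**2 = 0**2 = 0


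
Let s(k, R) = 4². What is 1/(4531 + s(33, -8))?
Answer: 1/4547 ≈ 0.00021993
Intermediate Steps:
s(k, R) = 16
1/(4531 + s(33, -8)) = 1/(4531 + 16) = 1/4547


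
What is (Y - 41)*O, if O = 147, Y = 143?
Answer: 14994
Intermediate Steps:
(Y - 41)*O = (143 - 41)*147 = 102*147 = 14994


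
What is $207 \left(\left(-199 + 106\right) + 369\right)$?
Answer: $57132$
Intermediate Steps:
$207 \left(\left(-199 + 106\right) + 369\right) = 207 \left(-93 + 369\right) = 207 \cdot 276 = 57132$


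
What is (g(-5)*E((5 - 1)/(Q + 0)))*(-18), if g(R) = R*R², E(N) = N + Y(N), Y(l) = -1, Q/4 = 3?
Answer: -1500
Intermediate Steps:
Q = 12 (Q = 4*3 = 12)
E(N) = -1 + N (E(N) = N - 1 = -1 + N)
g(R) = R³
(g(-5)*E((5 - 1)/(Q + 0)))*(-18) = ((-5)³*(-1 + (5 - 1)/(12 + 0)))*(-18) = -125*(-1 + 4/12)*(-18) = -125*(-1 + 4*(1/12))*(-18) = -125*(-1 + ⅓)*(-18) = -125*(-⅔)*(-18) = (250/3)*(-18) = -1500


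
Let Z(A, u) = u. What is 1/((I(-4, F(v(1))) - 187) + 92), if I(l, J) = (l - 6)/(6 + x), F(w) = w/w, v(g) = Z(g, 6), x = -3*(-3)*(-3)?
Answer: -21/1985 ≈ -0.010579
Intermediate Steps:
x = -27 (x = 9*(-3) = -27)
v(g) = 6
F(w) = 1
I(l, J) = 2/7 - l/21 (I(l, J) = (l - 6)/(6 - 27) = (-6 + l)/(-21) = (-6 + l)*(-1/21) = 2/7 - l/21)
1/((I(-4, F(v(1))) - 187) + 92) = 1/(((2/7 - 1/21*(-4)) - 187) + 92) = 1/(((2/7 + 4/21) - 187) + 92) = 1/((10/21 - 187) + 92) = 1/(-3917/21 + 92) = 1/(-1985/21) = -21/1985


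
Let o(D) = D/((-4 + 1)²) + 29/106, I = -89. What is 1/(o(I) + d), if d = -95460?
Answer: -954/91078013 ≈ -1.0475e-5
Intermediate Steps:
o(D) = 29/106 + D/9 (o(D) = D/((-3)²) + 29*(1/106) = D/9 + 29/106 = 29/106 + D/9)
1/(o(I) + d) = 1/((29/106 + (⅑)*(-89)) - 95460) = 1/((29/106 - 89/9) - 95460) = 1/(-9173/954 - 95460) = 1/(-91078013/954) = -954/91078013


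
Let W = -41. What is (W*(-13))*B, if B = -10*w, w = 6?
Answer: -31980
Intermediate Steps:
B = -60 (B = -10*6 = -60)
(W*(-13))*B = -41*(-13)*(-60) = 533*(-60) = -31980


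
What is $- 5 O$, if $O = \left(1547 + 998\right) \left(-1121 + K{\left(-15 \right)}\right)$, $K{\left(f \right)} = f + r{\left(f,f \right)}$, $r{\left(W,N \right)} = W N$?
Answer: $11592475$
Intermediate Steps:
$r{\left(W,N \right)} = N W$
$K{\left(f \right)} = f + f^{2}$ ($K{\left(f \right)} = f + f f = f + f^{2}$)
$O = -2318495$ ($O = \left(1547 + 998\right) \left(-1121 - 15 \left(1 - 15\right)\right) = 2545 \left(-1121 - -210\right) = 2545 \left(-1121 + 210\right) = 2545 \left(-911\right) = -2318495$)
$- 5 O = \left(-5\right) \left(-2318495\right) = 11592475$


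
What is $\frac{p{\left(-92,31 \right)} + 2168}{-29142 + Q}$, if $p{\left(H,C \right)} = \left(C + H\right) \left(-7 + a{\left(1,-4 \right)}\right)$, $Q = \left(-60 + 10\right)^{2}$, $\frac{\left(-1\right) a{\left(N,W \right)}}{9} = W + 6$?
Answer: $- \frac{3693}{26642} \approx -0.13862$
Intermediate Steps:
$a{\left(N,W \right)} = -54 - 9 W$ ($a{\left(N,W \right)} = - 9 \left(W + 6\right) = - 9 \left(6 + W\right) = -54 - 9 W$)
$Q = 2500$ ($Q = \left(-50\right)^{2} = 2500$)
$p{\left(H,C \right)} = - 25 C - 25 H$ ($p{\left(H,C \right)} = \left(C + H\right) \left(-7 - 18\right) = \left(C + H\right) \left(-25\right) = - 25 C - 25 H$)
$\frac{p{\left(-92,31 \right)} + 2168}{-29142 + Q} = \frac{\left(\left(-25\right) 31 - -2300\right) + 2168}{-29142 + 2500} = \frac{\left(-775 + 2300\right) + 2168}{-26642} = \left(1525 + 2168\right) \left(- \frac{1}{26642}\right) = 3693 \left(- \frac{1}{26642}\right) = - \frac{3693}{26642}$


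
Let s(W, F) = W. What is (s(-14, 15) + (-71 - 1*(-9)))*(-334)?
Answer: 25384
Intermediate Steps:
(s(-14, 15) + (-71 - 1*(-9)))*(-334) = (-14 + (-71 - 1*(-9)))*(-334) = (-14 + (-71 + 9))*(-334) = (-14 - 62)*(-334) = -76*(-334) = 25384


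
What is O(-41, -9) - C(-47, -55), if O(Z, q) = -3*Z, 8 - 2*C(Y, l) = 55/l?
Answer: 237/2 ≈ 118.50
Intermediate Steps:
C(Y, l) = 4 - 55/(2*l)
O(-41, -9) - C(-47, -55) = -3*(-41) - (4 - 55/2/(-55)) = 123 - (4 - 55/2*(-1/55)) = 123 - (4 + ½) = 123 - 1*9/2 = 123 - 9/2 = 237/2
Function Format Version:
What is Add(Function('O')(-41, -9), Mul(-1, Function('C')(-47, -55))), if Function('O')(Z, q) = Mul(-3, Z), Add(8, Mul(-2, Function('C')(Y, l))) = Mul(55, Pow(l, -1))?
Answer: Rational(237, 2) ≈ 118.50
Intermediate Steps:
Function('C')(Y, l) = Add(4, Mul(Rational(-55, 2), Pow(l, -1))) (Function('C')(Y, l) = Add(4, Mul(Rational(-1, 2), Mul(55, Pow(l, -1)))) = Add(4, Mul(Rational(-55, 2), Pow(l, -1))))
Add(Function('O')(-41, -9), Mul(-1, Function('C')(-47, -55))) = Add(Mul(-3, -41), Mul(-1, Add(4, Mul(Rational(-55, 2), Pow(-55, -1))))) = Add(123, Mul(-1, Add(4, Mul(Rational(-55, 2), Rational(-1, 55))))) = Add(123, Mul(-1, Add(4, Rational(1, 2)))) = Add(123, Mul(-1, Rational(9, 2))) = Add(123, Rational(-9, 2)) = Rational(237, 2)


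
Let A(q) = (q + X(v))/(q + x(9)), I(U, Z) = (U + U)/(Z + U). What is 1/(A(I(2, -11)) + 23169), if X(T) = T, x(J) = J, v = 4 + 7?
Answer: 77/1784108 ≈ 4.3159e-5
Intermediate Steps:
I(U, Z) = 2*U/(U + Z) (I(U, Z) = (2*U)/(U + Z) = 2*U/(U + Z))
v = 11
A(q) = (11 + q)/(9 + q) (A(q) = (q + 11)/(q + 9) = (11 + q)/(9 + q))
1/(A(I(2, -11)) + 23169) = 1/((11 + 2*2/(2 - 11))/(9 + 2*2/(2 - 11)) + 23169) = 1/((11 + 2*2/(-9))/(9 + 2*2/(-9)) + 23169) = 1/((11 + 2*2*(-1/9))/(9 + 2*2*(-1/9)) + 23169) = 1/((11 - 4/9)/(9 - 4/9) + 23169) = 1/((95/9)/(77/9) + 23169) = 1/((9/77)*(95/9) + 23169) = 1/(95/77 + 23169) = 1/(1784108/77) = 77/1784108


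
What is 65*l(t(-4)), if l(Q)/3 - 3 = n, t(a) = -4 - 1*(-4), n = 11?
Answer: 2730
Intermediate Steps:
t(a) = 0 (t(a) = -4 + 4 = 0)
l(Q) = 42 (l(Q) = 9 + 3*11 = 9 + 33 = 42)
65*l(t(-4)) = 65*42 = 2730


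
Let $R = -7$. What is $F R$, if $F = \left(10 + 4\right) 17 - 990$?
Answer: $5264$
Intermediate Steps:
$F = -752$ ($F = 14 \cdot 17 - 990 = 238 - 990 = -752$)
$F R = \left(-752\right) \left(-7\right) = 5264$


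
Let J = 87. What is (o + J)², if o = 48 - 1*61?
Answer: 5476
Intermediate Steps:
o = -13 (o = 48 - 61 = -13)
(o + J)² = (-13 + 87)² = 74² = 5476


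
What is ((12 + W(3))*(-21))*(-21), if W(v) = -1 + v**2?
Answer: 8820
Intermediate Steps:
((12 + W(3))*(-21))*(-21) = ((12 + (-1 + 3**2))*(-21))*(-21) = ((12 + (-1 + 9))*(-21))*(-21) = ((12 + 8)*(-21))*(-21) = (20*(-21))*(-21) = -420*(-21) = 8820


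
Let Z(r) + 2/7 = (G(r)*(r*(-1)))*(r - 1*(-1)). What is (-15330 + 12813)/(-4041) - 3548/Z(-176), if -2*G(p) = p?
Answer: 7975817485/12778182147 ≈ 0.62418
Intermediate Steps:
G(p) = -p/2
Z(r) = -2/7 + r**2*(1 + r)/2 (Z(r) = -2/7 + ((-r/2)*(r*(-1)))*(r - 1*(-1)) = -2/7 + ((-r/2)*(-r))*(r + 1) = -2/7 + (r**2/2)*(1 + r) = -2/7 + r**2*(1 + r)/2)
(-15330 + 12813)/(-4041) - 3548/Z(-176) = (-15330 + 12813)/(-4041) - 3548/(-2/7 + (1/2)*(-176)**2 + (1/2)*(-176)**3) = -2517*(-1/4041) - 3548/(-2/7 + (1/2)*30976 + (1/2)*(-5451776)) = 839/1347 - 3548/(-2/7 + 15488 - 2725888) = 839/1347 - 3548/(-18972802/7) = 839/1347 - 3548*(-7/18972802) = 839/1347 + 12418/9486401 = 7975817485/12778182147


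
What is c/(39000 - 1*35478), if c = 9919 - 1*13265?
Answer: -1673/1761 ≈ -0.95003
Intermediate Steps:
c = -3346 (c = 9919 - 13265 = -3346)
c/(39000 - 1*35478) = -3346/(39000 - 1*35478) = -3346/(39000 - 35478) = -3346/3522 = -3346*1/3522 = -1673/1761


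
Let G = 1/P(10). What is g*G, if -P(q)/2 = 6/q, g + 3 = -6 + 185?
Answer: -440/3 ≈ -146.67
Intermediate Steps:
g = 176 (g = -3 + (-6 + 185) = -3 + 179 = 176)
P(q) = -12/q
G = -5/6 (G = 1/(-12/10) = 1/(-12*1/10) = 1/(-6/5) = -5/6 ≈ -0.83333)
g*G = 176*(-5/6) = -440/3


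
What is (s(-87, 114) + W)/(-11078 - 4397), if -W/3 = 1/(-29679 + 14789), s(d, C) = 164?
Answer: -2441963/230422750 ≈ -0.010598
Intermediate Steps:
W = 3/14890 (W = -3/(-29679 + 14789) = -3/(-14890) = -3*(-1/14890) = 3/14890 ≈ 0.00020148)
(s(-87, 114) + W)/(-11078 - 4397) = (164 + 3/14890)/(-11078 - 4397) = (2441963/14890)/(-15475) = (2441963/14890)*(-1/15475) = -2441963/230422750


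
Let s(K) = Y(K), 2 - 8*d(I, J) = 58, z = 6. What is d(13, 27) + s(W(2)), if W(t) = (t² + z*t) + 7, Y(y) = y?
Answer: 16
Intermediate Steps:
d(I, J) = -7 (d(I, J) = ¼ - ⅛*58 = ¼ - 29/4 = -7)
W(t) = 7 + t² + 6*t (W(t) = (t² + 6*t) + 7 = 7 + t² + 6*t)
s(K) = K
d(13, 27) + s(W(2)) = -7 + (7 + 2² + 6*2) = -7 + (7 + 4 + 12) = -7 + 23 = 16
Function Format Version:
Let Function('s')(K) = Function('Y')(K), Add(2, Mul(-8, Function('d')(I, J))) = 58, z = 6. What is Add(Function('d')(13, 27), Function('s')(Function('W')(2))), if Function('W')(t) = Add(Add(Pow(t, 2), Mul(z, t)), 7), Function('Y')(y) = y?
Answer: 16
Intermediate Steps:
Function('d')(I, J) = -7 (Function('d')(I, J) = Add(Rational(1, 4), Mul(Rational(-1, 8), 58)) = Add(Rational(1, 4), Rational(-29, 4)) = -7)
Function('W')(t) = Add(7, Pow(t, 2), Mul(6, t)) (Function('W')(t) = Add(Add(Pow(t, 2), Mul(6, t)), 7) = Add(7, Pow(t, 2), Mul(6, t)))
Function('s')(K) = K
Add(Function('d')(13, 27), Function('s')(Function('W')(2))) = Add(-7, Add(7, Pow(2, 2), Mul(6, 2))) = Add(-7, Add(7, 4, 12)) = Add(-7, 23) = 16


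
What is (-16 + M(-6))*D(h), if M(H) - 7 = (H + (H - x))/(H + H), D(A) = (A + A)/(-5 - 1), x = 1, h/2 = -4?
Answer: -190/9 ≈ -21.111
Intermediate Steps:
h = -8 (h = 2*(-4) = -8)
D(A) = -A/3 (D(A) = (2*A)/(-6) = (2*A)*(-⅙) = -A/3)
M(H) = 7 + (-1 + 2*H)/(2*H) (M(H) = 7 + (H + (H - 1*1))/(H + H) = 7 + (H + (H - 1))/((2*H)) = 7 + (H + (-1 + H))*(1/(2*H)) = 7 + (-1 + 2*H)*(1/(2*H)) = 7 + (-1 + 2*H)/(2*H))
(-16 + M(-6))*D(h) = (-16 + (8 - ½/(-6)))*(-⅓*(-8)) = (-16 + (8 - ½*(-⅙)))*(8/3) = (-16 + (8 + 1/12))*(8/3) = (-16 + 97/12)*(8/3) = -95/12*8/3 = -190/9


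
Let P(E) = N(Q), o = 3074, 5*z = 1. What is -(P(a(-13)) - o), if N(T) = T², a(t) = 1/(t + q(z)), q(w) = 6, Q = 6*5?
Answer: 2174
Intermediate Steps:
z = ⅕ (z = (⅕)*1 = ⅕ ≈ 0.20000)
Q = 30
a(t) = 1/(6 + t) (a(t) = 1/(t + 6) = 1/(6 + t))
P(E) = 900 (P(E) = 30² = 900)
-(P(a(-13)) - o) = -(900 - 1*3074) = -(900 - 3074) = -1*(-2174) = 2174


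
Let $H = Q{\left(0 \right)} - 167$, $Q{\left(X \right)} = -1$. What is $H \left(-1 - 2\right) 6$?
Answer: $3024$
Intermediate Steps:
$H = -168$ ($H = -1 - 167 = -168$)
$H \left(-1 - 2\right) 6 = - 168 \left(-1 - 2\right) 6 = - 168 \left(\left(-3\right) 6\right) = \left(-168\right) \left(-18\right) = 3024$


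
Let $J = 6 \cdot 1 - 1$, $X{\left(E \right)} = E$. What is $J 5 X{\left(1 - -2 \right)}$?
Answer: $75$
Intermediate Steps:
$J = 5$ ($J = 6 - 1 = 5$)
$J 5 X{\left(1 - -2 \right)} = 5 \cdot 5 \left(1 - -2\right) = 25 \left(1 + 2\right) = 25 \cdot 3 = 75$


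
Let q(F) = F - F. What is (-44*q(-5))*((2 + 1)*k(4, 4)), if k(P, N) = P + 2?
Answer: 0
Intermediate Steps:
q(F) = 0
k(P, N) = 2 + P
(-44*q(-5))*((2 + 1)*k(4, 4)) = (-44*0)*((2 + 1)*(2 + 4)) = 0*(3*6) = 0*18 = 0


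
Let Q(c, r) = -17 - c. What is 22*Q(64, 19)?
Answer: -1782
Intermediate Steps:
22*Q(64, 19) = 22*(-17 - 1*64) = 22*(-17 - 64) = 22*(-81) = -1782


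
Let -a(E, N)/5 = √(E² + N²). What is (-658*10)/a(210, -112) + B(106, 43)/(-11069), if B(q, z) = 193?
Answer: 1037205/188173 ≈ 5.5120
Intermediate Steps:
a(E, N) = -5*√(E² + N²)
(-658*10)/a(210, -112) + B(106, 43)/(-11069) = (-658*10)/((-5*√(210² + (-112)²))) + 193/(-11069) = -6580*(-1/(5*√(44100 + 12544))) + 193*(-1/11069) = -6580/((-5*√56644)) - 193/11069 = -6580/((-5*238)) - 193/11069 = -6580/(-1190) - 193/11069 = -6580*(-1/1190) - 193/11069 = 94/17 - 193/11069 = 1037205/188173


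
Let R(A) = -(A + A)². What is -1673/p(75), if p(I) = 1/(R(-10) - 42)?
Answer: 739466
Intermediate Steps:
R(A) = -4*A² (R(A) = -(2*A)² = -4*A²)
p(I) = -1/442 (p(I) = 1/(-4*(-10)² - 42) = 1/(-4*100 - 42) = 1/(-400 - 42) = 1/(-442) = -1/442)
-1673/p(75) = -1673/(-1/442) = -1673*(-442) = 739466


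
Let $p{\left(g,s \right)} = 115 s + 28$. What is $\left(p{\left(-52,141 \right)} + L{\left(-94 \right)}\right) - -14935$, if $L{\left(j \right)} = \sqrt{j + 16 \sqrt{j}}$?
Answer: $31178 + \sqrt{-94 + 16 i \sqrt{94}} \approx 31185.0 + 11.734 i$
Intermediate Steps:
$p{\left(g,s \right)} = 28 + 115 s$
$\left(p{\left(-52,141 \right)} + L{\left(-94 \right)}\right) - -14935 = \left(\left(28 + 115 \cdot 141\right) + \sqrt{-94 + 16 \sqrt{-94}}\right) - -14935 = \left(\left(28 + 16215\right) + \sqrt{-94 + 16 i \sqrt{94}}\right) + 14935 = \left(16243 + \sqrt{-94 + 16 i \sqrt{94}}\right) + 14935 = 31178 + \sqrt{-94 + 16 i \sqrt{94}}$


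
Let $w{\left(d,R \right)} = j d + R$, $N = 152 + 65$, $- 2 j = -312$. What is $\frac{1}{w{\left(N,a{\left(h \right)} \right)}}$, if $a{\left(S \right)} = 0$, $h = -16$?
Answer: $\frac{1}{33852} \approx 2.954 \cdot 10^{-5}$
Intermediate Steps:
$j = 156$ ($j = \left(- \frac{1}{2}\right) \left(-312\right) = 156$)
$N = 217$
$w{\left(d,R \right)} = R + 156 d$ ($w{\left(d,R \right)} = 156 d + R = R + 156 d$)
$\frac{1}{w{\left(N,a{\left(h \right)} \right)}} = \frac{1}{0 + 156 \cdot 217} = \frac{1}{0 + 33852} = \frac{1}{33852}$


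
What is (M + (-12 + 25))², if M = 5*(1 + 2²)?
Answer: 1444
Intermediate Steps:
M = 25 (M = 5*(1 + 4) = 5*5 = 25)
(M + (-12 + 25))² = (25 + (-12 + 25))² = (25 + 13)² = 38² = 1444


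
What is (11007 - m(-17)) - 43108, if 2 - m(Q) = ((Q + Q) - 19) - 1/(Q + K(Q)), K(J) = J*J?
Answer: -8746433/272 ≈ -32156.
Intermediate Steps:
K(J) = J²
m(Q) = 21 + 1/(Q + Q²) - 2*Q (m(Q) = 2 - (((Q + Q) - 19) - 1/(Q + Q²)) = 2 - ((2*Q - 19) - 1/(Q + Q²)) = 2 - ((-19 + 2*Q) - 1/(Q + Q²)) = 2 - (-19 - 1/(Q + Q²) + 2*Q) = 2 + (19 + 1/(Q + Q²) - 2*Q) = 21 + 1/(Q + Q²) - 2*Q)
(11007 - m(-17)) - 43108 = (11007 - (1 - 2*(-17)³ + 19*(-17)² + 21*(-17))/((-17)*(1 - 17))) - 43108 = (11007 - (-1)*(1 - 2*(-4913) + 19*289 - 357)/(17*(-16))) - 43108 = (11007 - (-1)*(-1)*(1 + 9826 + 5491 - 357)/(17*16)) - 43108 = (11007 - (-1)*(-1)*14961/(17*16)) - 43108 = (11007 - 1*14961/272) - 43108 = (11007 - 14961/272) - 43108 = 2978943/272 - 43108 = -8746433/272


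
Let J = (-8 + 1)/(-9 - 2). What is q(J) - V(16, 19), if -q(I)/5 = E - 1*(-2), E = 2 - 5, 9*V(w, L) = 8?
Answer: 37/9 ≈ 4.1111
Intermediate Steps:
V(w, L) = 8/9 (V(w, L) = (⅑)*8 = 8/9)
J = 7/11 (J = -7/(-11) = -7*(-1/11) = 7/11 ≈ 0.63636)
E = -3
q(I) = 5 (q(I) = -5*(-3 - 1*(-2)) = -5*(-3 + 2) = -5*(-1) = 5)
q(J) - V(16, 19) = 5 - 1*8/9 = 5 - 8/9 = 37/9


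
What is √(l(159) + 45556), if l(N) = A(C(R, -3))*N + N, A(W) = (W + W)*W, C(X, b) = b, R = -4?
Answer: √48577 ≈ 220.40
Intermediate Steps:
A(W) = 2*W² (A(W) = (2*W)*W = 2*W²)
l(N) = 19*N (l(N) = (2*(-3)²)*N + N = (2*9)*N + N = 18*N + N = 19*N)
√(l(159) + 45556) = √(19*159 + 45556) = √(3021 + 45556) = √48577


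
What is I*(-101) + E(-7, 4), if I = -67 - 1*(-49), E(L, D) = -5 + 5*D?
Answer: 1833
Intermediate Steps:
I = -18 (I = -67 + 49 = -18)
I*(-101) + E(-7, 4) = -18*(-101) + (-5 + 5*4) = 1818 + (-5 + 20) = 1818 + 15 = 1833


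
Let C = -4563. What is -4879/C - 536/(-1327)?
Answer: 8920201/6055101 ≈ 1.4732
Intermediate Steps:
-4879/C - 536/(-1327) = -4879/(-4563) - 536/(-1327) = -4879*(-1/4563) - 536*(-1/1327) = 4879/4563 + 536/1327 = 8920201/6055101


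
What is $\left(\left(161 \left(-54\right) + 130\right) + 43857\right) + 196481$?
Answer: $231774$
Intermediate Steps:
$\left(\left(161 \left(-54\right) + 130\right) + 43857\right) + 196481 = \left(\left(-8694 + 130\right) + 43857\right) + 196481 = \left(-8564 + 43857\right) + 196481 = 35293 + 196481 = 231774$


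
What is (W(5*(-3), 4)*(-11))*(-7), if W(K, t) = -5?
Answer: -385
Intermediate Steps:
(W(5*(-3), 4)*(-11))*(-7) = -5*(-11)*(-7) = 55*(-7) = -385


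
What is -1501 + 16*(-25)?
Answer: -1901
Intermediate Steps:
-1501 + 16*(-25) = -1501 - 400 = -1901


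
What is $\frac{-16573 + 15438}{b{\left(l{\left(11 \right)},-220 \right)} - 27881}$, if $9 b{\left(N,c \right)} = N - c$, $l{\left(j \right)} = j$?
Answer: $\frac{3405}{83566} \approx 0.040746$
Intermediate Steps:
$b{\left(N,c \right)} = - \frac{c}{9} + \frac{N}{9}$ ($b{\left(N,c \right)} = \frac{N - c}{9} = - \frac{c}{9} + \frac{N}{9}$)
$\frac{-16573 + 15438}{b{\left(l{\left(11 \right)},-220 \right)} - 27881} = \frac{-16573 + 15438}{\left(\left(- \frac{1}{9}\right) \left(-220\right) + \frac{1}{9} \cdot 11\right) - 27881} = - \frac{1135}{\left(\frac{220}{9} + \frac{11}{9}\right) - 27881} = - \frac{1135}{\frac{77}{3} - 27881} = - \frac{1135}{- \frac{83566}{3}} = \left(-1135\right) \left(- \frac{3}{83566}\right) = \frac{3405}{83566}$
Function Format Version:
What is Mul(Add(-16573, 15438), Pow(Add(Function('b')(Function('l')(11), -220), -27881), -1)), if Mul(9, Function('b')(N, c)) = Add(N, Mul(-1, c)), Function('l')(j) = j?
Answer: Rational(3405, 83566) ≈ 0.040746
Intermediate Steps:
Function('b')(N, c) = Add(Mul(Rational(-1, 9), c), Mul(Rational(1, 9), N)) (Function('b')(N, c) = Mul(Rational(1, 9), Add(N, Mul(-1, c))) = Add(Mul(Rational(-1, 9), c), Mul(Rational(1, 9), N)))
Mul(Add(-16573, 15438), Pow(Add(Function('b')(Function('l')(11), -220), -27881), -1)) = Mul(Add(-16573, 15438), Pow(Add(Add(Mul(Rational(-1, 9), -220), Mul(Rational(1, 9), 11)), -27881), -1)) = Mul(-1135, Pow(Add(Add(Rational(220, 9), Rational(11, 9)), -27881), -1)) = Mul(-1135, Pow(Add(Rational(77, 3), -27881), -1)) = Mul(-1135, Pow(Rational(-83566, 3), -1)) = Mul(-1135, Rational(-3, 83566)) = Rational(3405, 83566)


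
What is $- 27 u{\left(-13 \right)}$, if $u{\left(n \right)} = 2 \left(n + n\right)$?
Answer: $1404$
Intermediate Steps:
$u{\left(n \right)} = 4 n$ ($u{\left(n \right)} = 2 \cdot 2 n = 4 n$)
$- 27 u{\left(-13 \right)} = - 27 \cdot 4 \left(-13\right) = \left(-27\right) \left(-52\right) = 1404$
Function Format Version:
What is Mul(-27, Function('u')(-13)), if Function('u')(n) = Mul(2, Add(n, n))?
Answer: 1404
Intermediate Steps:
Function('u')(n) = Mul(4, n) (Function('u')(n) = Mul(2, Mul(2, n)) = Mul(4, n))
Mul(-27, Function('u')(-13)) = Mul(-27, Mul(4, -13)) = Mul(-27, -52) = 1404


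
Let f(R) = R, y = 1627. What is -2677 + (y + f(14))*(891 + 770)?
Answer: 2723024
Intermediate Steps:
-2677 + (y + f(14))*(891 + 770) = -2677 + (1627 + 14)*(891 + 770) = -2677 + 1641*1661 = -2677 + 2725701 = 2723024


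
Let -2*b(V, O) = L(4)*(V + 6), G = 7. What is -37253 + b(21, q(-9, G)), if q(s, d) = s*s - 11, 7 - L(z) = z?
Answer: -74587/2 ≈ -37294.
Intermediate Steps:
L(z) = 7 - z
q(s, d) = -11 + s² (q(s, d) = s² - 11 = -11 + s²)
b(V, O) = -9 - 3*V/2 (b(V, O) = -(7 - 1*4)*(V + 6)/2 = -(7 - 4)*(6 + V)/2 = -3*(6 + V)/2 = -(18 + 3*V)/2 = -9 - 3*V/2)
-37253 + b(21, q(-9, G)) = -37253 + (-9 - 3/2*21) = -37253 + (-9 - 63/2) = -37253 - 81/2 = -74587/2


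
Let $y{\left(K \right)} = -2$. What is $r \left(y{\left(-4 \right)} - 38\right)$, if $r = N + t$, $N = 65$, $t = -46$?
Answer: $-760$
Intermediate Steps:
$r = 19$ ($r = 65 - 46 = 19$)
$r \left(y{\left(-4 \right)} - 38\right) = 19 \left(-2 - 38\right) = 19 \left(-40\right) = -760$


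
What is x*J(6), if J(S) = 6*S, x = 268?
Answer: 9648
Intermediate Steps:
x*J(6) = 268*(6*6) = 268*36 = 9648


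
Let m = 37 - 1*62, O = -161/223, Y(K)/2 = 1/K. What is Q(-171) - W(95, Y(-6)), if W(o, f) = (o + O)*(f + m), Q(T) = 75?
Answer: 549333/223 ≈ 2463.4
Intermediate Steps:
Y(K) = 2/K
O = -161/223 (O = -161*1/223 = -161/223 ≈ -0.72197)
m = -25 (m = 37 - 62 = -25)
W(o, f) = (-25 + f)*(-161/223 + o) (W(o, f) = (o - 161/223)*(f - 25) = (-161/223 + o)*(-25 + f) = (-25 + f)*(-161/223 + o))
Q(-171) - W(95, Y(-6)) = 75 - (4025/223 - 25*95 - 322/(223*(-6)) + (2/(-6))*95) = 75 - (4025/223 - 2375 - 322*(-1)/(223*6) + (2*(-⅙))*95) = 75 - (4025/223 - 2375 - 161/223*(-⅓) - ⅓*95) = 75 - (4025/223 - 2375 + 161/669 - 95/3) = 75 - 1*(-532608/223) = 75 + 532608/223 = 549333/223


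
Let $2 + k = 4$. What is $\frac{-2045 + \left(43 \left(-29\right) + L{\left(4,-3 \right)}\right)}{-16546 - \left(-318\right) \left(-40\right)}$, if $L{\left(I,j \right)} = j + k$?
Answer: $\frac{3293}{29266} \approx 0.11252$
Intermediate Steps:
$k = 2$ ($k = -2 + 4 = 2$)
$L{\left(I,j \right)} = 2 + j$ ($L{\left(I,j \right)} = j + 2 = 2 + j$)
$\frac{-2045 + \left(43 \left(-29\right) + L{\left(4,-3 \right)}\right)}{-16546 - \left(-318\right) \left(-40\right)} = \frac{-2045 + \left(43 \left(-29\right) + \left(2 - 3\right)\right)}{-16546 - \left(-318\right) \left(-40\right)} = \frac{-2045 - 1248}{-16546 - 12720} = - \frac{3293}{-29266} = \left(-3293\right) \left(- \frac{1}{29266}\right) = \frac{3293}{29266}$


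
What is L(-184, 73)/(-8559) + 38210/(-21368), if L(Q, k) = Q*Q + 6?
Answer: -525301303/91444356 ≈ -5.7445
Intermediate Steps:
L(Q, k) = 6 + Q² (L(Q, k) = Q² + 6 = 6 + Q²)
L(-184, 73)/(-8559) + 38210/(-21368) = (6 + (-184)²)/(-8559) + 38210/(-21368) = (6 + 33856)*(-1/8559) + 38210*(-1/21368) = 33862*(-1/8559) - 19105/10684 = -33862/8559 - 19105/10684 = -525301303/91444356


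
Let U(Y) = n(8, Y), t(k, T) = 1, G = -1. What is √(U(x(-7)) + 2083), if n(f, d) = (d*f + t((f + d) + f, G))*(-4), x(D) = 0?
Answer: 3*√231 ≈ 45.596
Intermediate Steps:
n(f, d) = -4 - 4*d*f (n(f, d) = (d*f + 1)*(-4) = (1 + d*f)*(-4) = -4 - 4*d*f)
U(Y) = -4 - 32*Y (U(Y) = -4 - 4*Y*8 = -4 - 32*Y)
√(U(x(-7)) + 2083) = √((-4 - 32*0) + 2083) = √((-4 + 0) + 2083) = √(-4 + 2083) = √2079 = 3*√231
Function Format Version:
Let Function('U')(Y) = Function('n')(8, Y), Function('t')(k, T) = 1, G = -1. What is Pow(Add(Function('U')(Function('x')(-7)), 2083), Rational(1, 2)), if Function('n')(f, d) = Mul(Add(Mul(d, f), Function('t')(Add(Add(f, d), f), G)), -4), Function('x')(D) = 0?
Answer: Mul(3, Pow(231, Rational(1, 2))) ≈ 45.596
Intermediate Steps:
Function('n')(f, d) = Add(-4, Mul(-4, d, f)) (Function('n')(f, d) = Mul(Add(Mul(d, f), 1), -4) = Mul(Add(1, Mul(d, f)), -4) = Add(-4, Mul(-4, d, f)))
Function('U')(Y) = Add(-4, Mul(-32, Y)) (Function('U')(Y) = Add(-4, Mul(-4, Y, 8)) = Add(-4, Mul(-32, Y)))
Pow(Add(Function('U')(Function('x')(-7)), 2083), Rational(1, 2)) = Pow(Add(Add(-4, Mul(-32, 0)), 2083), Rational(1, 2)) = Pow(Add(Add(-4, 0), 2083), Rational(1, 2)) = Pow(Add(-4, 2083), Rational(1, 2)) = Pow(2079, Rational(1, 2)) = Mul(3, Pow(231, Rational(1, 2)))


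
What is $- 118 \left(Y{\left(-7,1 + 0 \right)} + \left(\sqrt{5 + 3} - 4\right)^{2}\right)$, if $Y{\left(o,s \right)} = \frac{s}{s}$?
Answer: $-2950 + 1888 \sqrt{2} \approx -279.96$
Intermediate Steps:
$Y{\left(o,s \right)} = 1$
$- 118 \left(Y{\left(-7,1 + 0 \right)} + \left(\sqrt{5 + 3} - 4\right)^{2}\right) = - 118 \left(1 + \left(\sqrt{5 + 3} - 4\right)^{2}\right) = - 118 \left(1 + \left(\sqrt{8} - 4\right)^{2}\right) = - 118 \left(1 + \left(2 \sqrt{2} - 4\right)^{2}\right) = - 118 \left(1 + \left(-4 + 2 \sqrt{2}\right)^{2}\right) = -118 - 118 \left(-4 + 2 \sqrt{2}\right)^{2}$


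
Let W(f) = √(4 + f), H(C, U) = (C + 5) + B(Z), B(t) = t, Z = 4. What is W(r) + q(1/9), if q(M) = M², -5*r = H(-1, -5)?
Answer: 1/81 + 2*√15/5 ≈ 1.5615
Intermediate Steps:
H(C, U) = 9 + C (H(C, U) = (C + 5) + 4 = (5 + C) + 4 = 9 + C)
r = -8/5 (r = -(9 - 1)/5 = -⅕*8 = -8/5 ≈ -1.6000)
W(r) + q(1/9) = √(4 - 8/5) + (1/9)² = √(12/5) + (⅑)² = 2*√15/5 + 1/81 = 1/81 + 2*√15/5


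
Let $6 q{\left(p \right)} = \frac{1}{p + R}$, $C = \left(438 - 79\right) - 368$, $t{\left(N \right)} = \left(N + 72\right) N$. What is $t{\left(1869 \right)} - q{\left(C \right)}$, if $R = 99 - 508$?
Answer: $\frac{9098344333}{2508} \approx 3.6277 \cdot 10^{6}$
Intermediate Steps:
$t{\left(N \right)} = N \left(72 + N\right)$ ($t{\left(N \right)} = \left(72 + N\right) N = N \left(72 + N\right)$)
$C = -9$ ($C = 359 - 368 = -9$)
$R = -409$ ($R = 99 - 508 = -409$)
$q{\left(p \right)} = \frac{1}{6 \left(-409 + p\right)}$ ($q{\left(p \right)} = \frac{1}{6 \left(p - 409\right)} = \frac{1}{6 \left(-409 + p\right)}$)
$t{\left(1869 \right)} - q{\left(C \right)} = 1869 \left(72 + 1869\right) - \frac{1}{6 \left(-409 - 9\right)} = 1869 \cdot 1941 - \frac{1}{6 \left(-418\right)} = 3627729 - \frac{1}{6} \left(- \frac{1}{418}\right) = 3627729 - - \frac{1}{2508} = 3627729 + \frac{1}{2508} = \frac{9098344333}{2508}$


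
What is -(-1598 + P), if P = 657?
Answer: 941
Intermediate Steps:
-(-1598 + P) = -(-1598 + 657) = -1*(-941) = 941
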